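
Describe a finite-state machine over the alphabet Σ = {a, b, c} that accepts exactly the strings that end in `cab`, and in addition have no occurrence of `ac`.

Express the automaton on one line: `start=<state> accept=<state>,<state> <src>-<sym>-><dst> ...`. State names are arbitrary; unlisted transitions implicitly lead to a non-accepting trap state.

start=s0 accept=s5 s0-a->s1 s0-b->s0 s0-c->s2 s1-a->s1 s1-b->s0 s1-c->s3 s2-a->s4 s2-b->s0 s2-c->s2 s3-a->s3 s3-b->s3 s3-c->s3 s4-a->s1 s4-b->s5 s4-c->s3 s5-a->s1 s5-b->s0 s5-c->s2

Handle the two conditions separately and then intersect. The first has 4 states tracking how much of the suffix `cab` has currently been matched; the second has 3 states tracking partial matches of the forbidden pattern `ac`. A product state is a pair (one from each), accepting exactly when both do. Equivalent product states are then merged.
6 states suffice.
        a   b   c  
>  s0   s1  s0  s2 
   s1   s1  s0  s3 
   s2   s4  s0  s2 
   s3   s3  s3  s3 
   s4   s1  s5  s3 
 * s5   s1  s0  s2 
(> = start, * = accepting)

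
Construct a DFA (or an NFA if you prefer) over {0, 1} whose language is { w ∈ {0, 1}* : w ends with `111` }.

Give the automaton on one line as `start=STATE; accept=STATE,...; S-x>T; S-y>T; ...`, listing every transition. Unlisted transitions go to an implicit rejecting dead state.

Remember how much of `111` the current input suffix matches. State S0 means no match yet; S1 means the last symbol is `1`; S2 means the last 2 symbols are `11`; S3 means the last 3 symbols are `111`. Only S3 accepts. On a mismatch, fall back to the longest proper suffix that is still a prefix of `111`.
        0   1  
>  S0   S0  S1 
   S1   S0  S2 
   S2   S0  S3 
 * S3   S0  S3 
(> = start, * = accepting)

start=S0; accept=S3; S0-0>S0; S0-1>S1; S1-0>S0; S1-1>S2; S2-0>S0; S2-1>S3; S3-0>S0; S3-1>S3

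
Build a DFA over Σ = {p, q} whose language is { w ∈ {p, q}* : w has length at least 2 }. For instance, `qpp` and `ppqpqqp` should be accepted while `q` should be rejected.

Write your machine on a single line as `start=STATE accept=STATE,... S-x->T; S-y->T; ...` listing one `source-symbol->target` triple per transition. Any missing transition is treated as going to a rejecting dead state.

start=s0; accept=s2,s3; s0-p->s1; s0-q->s1; s1-p->s2; s1-q->s2; s2-p->s3; s2-q->s3; s3-p->s3; s3-q->s3

Count input length up to 3: every symbol moves from s0 toward s3, which means 'more than 2' and absorbs. Accept from {s2, s3}.
With 4 states:
        p   q  
>  s0   s1  s1 
   s1   s2  s2 
 * s2   s3  s3 
 * s3   s3  s3 
(> = start, * = accepting)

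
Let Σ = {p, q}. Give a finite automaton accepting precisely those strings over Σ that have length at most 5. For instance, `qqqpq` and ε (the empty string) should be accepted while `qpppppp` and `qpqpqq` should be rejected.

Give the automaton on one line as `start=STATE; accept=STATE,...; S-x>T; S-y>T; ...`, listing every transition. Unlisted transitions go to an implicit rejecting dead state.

We only need to distinguish lengths 0, 1, …, 5, and '>5'. Chain A → B → C → D → E → F → G on every symbol, with G looping. Accepting states: {A, B, C, D, E, F}.
7 states suffice.
       p  q 
>* A   B  B 
 * B   C  C 
 * C   D  D 
 * D   E  E 
 * E   F  F 
 * F   G  G 
   G   G  G 
(> = start, * = accepting)

start=A; accept=A,B,C,D,E,F; A-p>B; A-q>B; B-p>C; B-q>C; C-p>D; C-q>D; D-p>E; D-q>E; E-p>F; E-q>F; F-p>G; F-q>G; G-p>G; G-q>G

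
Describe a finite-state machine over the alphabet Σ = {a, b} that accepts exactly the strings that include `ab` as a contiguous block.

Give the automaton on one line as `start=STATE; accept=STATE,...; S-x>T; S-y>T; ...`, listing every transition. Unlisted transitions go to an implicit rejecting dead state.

start=q0; accept=q2; q0-a>q1; q0-b>q0; q1-a>q1; q1-b>q2; q2-a>q2; q2-b>q2

Track how much of `ab` has been matched so far: state q0 is no progress, q2 is the absorbing accept state reached once `ab` has occurred. Intermediate states record partial matches; on a mismatch, fall back to the longest reusable overlap.
A 3-state machine:
        a   b  
>  q0   q1  q0 
   q1   q1  q2 
 * q2   q2  q2 
(> = start, * = accepting)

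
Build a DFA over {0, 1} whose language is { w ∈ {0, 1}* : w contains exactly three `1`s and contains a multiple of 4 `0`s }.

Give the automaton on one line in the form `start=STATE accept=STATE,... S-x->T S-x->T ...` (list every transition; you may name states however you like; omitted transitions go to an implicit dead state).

start=A accept=J A-0->B A-1->C B-0->D B-1->E C-0->E C-1->F D-0->G D-1->H E-0->H E-1->I F-0->I F-1->J G-0->A G-1->K H-0->K H-1->L I-0->L I-1->M J-0->M J-1->N K-0->C K-1->O L-0->O L-1->P M-0->P M-1->Q N-0->Q N-1->N O-0->F O-1->R P-0->R P-1->S Q-0->S Q-1->Q R-0->J R-1->T S-0->T S-1->S T-0->N T-1->T

Run two small machines in parallel and take their product. The first has 5 states tracking the count of `1`s, saturating at 4; the second has 4 states tracking the count of `0`s modulo 4. A product state is a pair (one from each), accepting exactly when both do.
       0  1 
>  A   B  C 
   B   D  E 
   C   E  F 
   D   G  H 
   E   H  I 
   F   I  J 
   G   A  K 
   H   K  L 
   I   L  M 
 * J   M  N 
   K   C  O 
   L   O  P 
   M   P  Q 
   N   Q  N 
   O   F  R 
   P   R  S 
   Q   S  Q 
   R   J  T 
   S   T  S 
   T   N  T 
(> = start, * = accepting)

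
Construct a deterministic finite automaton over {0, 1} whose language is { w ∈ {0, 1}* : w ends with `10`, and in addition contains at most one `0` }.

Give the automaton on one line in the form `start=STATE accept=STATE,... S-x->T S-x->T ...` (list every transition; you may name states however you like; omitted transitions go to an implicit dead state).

start=q0 accept=q3 q0-0->q1 q0-1->q2 q1-0->q1 q1-1->q1 q2-0->q3 q2-1->q2 q3-0->q1 q3-1->q1

Build one automaton per condition and run them in lockstep. The first has 3 states tracking how much of the suffix `10` has currently been matched; the second has 3 states tracking the count of `0`s, saturating at 2. A product state is a pair (one from each), accepting exactly when both do. Minimizing collapses redundant product states.
        0   1  
>  q0   q1  q2 
   q1   q1  q1 
   q2   q3  q2 
 * q3   q1  q1 
(> = start, * = accepting)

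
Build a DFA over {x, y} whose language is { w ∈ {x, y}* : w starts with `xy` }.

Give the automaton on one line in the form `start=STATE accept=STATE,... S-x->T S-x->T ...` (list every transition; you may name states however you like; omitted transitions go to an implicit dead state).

start=S0 accept=S2 S0-x->S1 S0-y->S3 S1-x->S3 S1-y->S2 S2-x->S2 S2-y->S2 S3-x->S3 S3-y->S3

Walk along `xy` while the input agrees: from S0 take `x` to S1, and so on. Any deviation drops to the rejecting sink S3. Once S2 is reached the prefix is confirmed and every continuation is accepted.
A 4-state machine:
        x   y  
>  S0   S1  S3 
   S1   S3  S2 
 * S2   S2  S2 
   S3   S3  S3 
(> = start, * = accepting)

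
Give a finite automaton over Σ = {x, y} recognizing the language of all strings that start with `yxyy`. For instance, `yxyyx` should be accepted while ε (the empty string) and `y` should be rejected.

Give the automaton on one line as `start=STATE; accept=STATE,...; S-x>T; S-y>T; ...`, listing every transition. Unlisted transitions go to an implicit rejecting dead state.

start=s0; accept=s4; s0-x>s5; s0-y>s1; s1-x>s2; s1-y>s5; s2-x>s5; s2-y>s3; s3-x>s5; s3-y>s4; s4-x>s4; s4-y>s4; s5-x>s5; s5-y>s5

Check the first 4 symbols one by one: s0 through s3 record how many have matched `yxyy` so far; any wrong symbol goes to the dead state s5. After all 4 match we enter the accepting sink s4.
A 6-state machine:
        x   y  
>  s0   s5  s1 
   s1   s2  s5 
   s2   s5  s3 
   s3   s5  s4 
 * s4   s4  s4 
   s5   s5  s5 
(> = start, * = accepting)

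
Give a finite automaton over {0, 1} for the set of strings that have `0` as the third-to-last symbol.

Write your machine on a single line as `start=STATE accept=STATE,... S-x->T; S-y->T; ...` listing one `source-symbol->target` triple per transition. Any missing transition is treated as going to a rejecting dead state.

A DFA must remember the last 3 symbols (since which symbol is third-to-last isn't known until the input ends). Use one state per possible window of the last ≤3 symbols; accept from those whose window starts with `0`.
15 states suffice.
       0  1 
>  A   B  C 
   B   D  E 
   C   F  G 
   D   H  I 
   E   J  K 
   F   L  M 
   G   N  O 
 * H   H  I 
 * I   J  K 
 * J   L  M 
 * K   N  O 
   L   H  I 
   M   J  K 
   N   L  M 
   O   N  O 
(> = start, * = accepting)

start=A; accept=H,I,J,K; A-0->B; A-1->C; B-0->D; B-1->E; C-0->F; C-1->G; D-0->H; D-1->I; E-0->J; E-1->K; F-0->L; F-1->M; G-0->N; G-1->O; H-0->H; H-1->I; I-0->J; I-1->K; J-0->L; J-1->M; K-0->N; K-1->O; L-0->H; L-1->I; M-0->J; M-1->K; N-0->L; N-1->M; O-0->N; O-1->O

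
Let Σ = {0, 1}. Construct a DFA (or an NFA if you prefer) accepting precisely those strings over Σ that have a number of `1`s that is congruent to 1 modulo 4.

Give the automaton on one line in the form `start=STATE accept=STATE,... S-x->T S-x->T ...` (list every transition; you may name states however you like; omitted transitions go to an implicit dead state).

The only thing that matters is how many `1`s have appeared, reduced mod 4. Use one state per residue: A for 0, …, D for 3. Reading `1` moves to the next residue; anything else stays put. B is accepting.
       0  1 
>  A   A  B 
 * B   B  C 
   C   C  D 
   D   D  A 
(> = start, * = accepting)

start=A accept=B A-0->A A-1->B B-0->B B-1->C C-0->C C-1->D D-0->D D-1->A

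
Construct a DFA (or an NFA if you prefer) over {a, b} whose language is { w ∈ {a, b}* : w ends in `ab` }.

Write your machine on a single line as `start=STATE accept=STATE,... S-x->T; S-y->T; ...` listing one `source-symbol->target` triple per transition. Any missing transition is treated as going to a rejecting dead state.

start=q0; accept=q2; q0-a->q1; q0-b->q0; q1-a->q1; q1-b->q2; q2-a->q1; q2-b->q0

Remember how much of `ab` the current input suffix matches. State q0 means no match yet; q1 means the last symbol is `a`; q2 means the last 2 symbols are `ab`. Only q2 accepts. On a mismatch, fall back to the longest proper suffix that is still a prefix of `ab`.
3 states suffice.
        a   b  
>  q0   q1  q0 
   q1   q1  q2 
 * q2   q1  q0 
(> = start, * = accepting)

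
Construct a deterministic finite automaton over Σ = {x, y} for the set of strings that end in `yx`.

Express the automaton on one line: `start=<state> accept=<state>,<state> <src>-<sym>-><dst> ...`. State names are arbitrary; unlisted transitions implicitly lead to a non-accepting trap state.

start=S0 accept=S2 S0-x->S0 S0-y->S1 S1-x->S2 S1-y->S1 S2-x->S0 S2-y->S1

Let each state record the length of the longest suffix of the input read so far that is also a prefix of `yx`. S1 means the last symbol is `y`; S2 means the last 2 symbols are `yx`. Accept only at S2, where the string currently ends in `yx`.
A 3-state machine:
        x   y  
>  S0   S0  S1 
   S1   S2  S1 
 * S2   S0  S1 
(> = start, * = accepting)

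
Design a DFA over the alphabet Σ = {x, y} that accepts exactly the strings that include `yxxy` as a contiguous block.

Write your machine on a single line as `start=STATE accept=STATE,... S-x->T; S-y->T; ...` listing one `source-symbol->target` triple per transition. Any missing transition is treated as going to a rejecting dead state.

start=s0; accept=s4; s0-x->s0; s0-y->s1; s1-x->s2; s1-y->s1; s2-x->s3; s2-y->s1; s3-x->s0; s3-y->s4; s4-x->s4; s4-y->s4

Track how much of `yxxy` has been matched so far: state s0 is no progress, s4 is the absorbing accept state reached once `yxxy` has occurred. Intermediate states record partial matches; on a mismatch, fall back to the longest reusable overlap.
A 5-state machine:
        x   y  
>  s0   s0  s1 
   s1   s2  s1 
   s2   s3  s1 
   s3   s0  s4 
 * s4   s4  s4 
(> = start, * = accepting)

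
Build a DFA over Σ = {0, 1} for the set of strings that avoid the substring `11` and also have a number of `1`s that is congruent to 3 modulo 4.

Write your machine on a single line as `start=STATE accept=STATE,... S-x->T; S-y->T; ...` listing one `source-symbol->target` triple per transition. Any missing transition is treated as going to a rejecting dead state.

Handle the two conditions separately and then intersect. The first has 3 states tracking partial matches of the forbidden pattern `11`; the second has 4 states tracking the count of `1`s modulo 4. A product state is a pair (one from each), accepting exactly when both do. Minimizing collapses redundant product states.
With 9 states:
        0   1  
>  s0   s0  s1 
   s1   s2  s3 
   s2   s2  s4 
   s3   s3  s3 
   s4   s5  s3 
   s5   s5  s6 
 * s6   s7  s3 
 * s7   s7  s8 
   s8   s0  s3 
(> = start, * = accepting)

start=s0; accept=s6,s7; s0-0->s0; s0-1->s1; s1-0->s2; s1-1->s3; s2-0->s2; s2-1->s4; s3-0->s3; s3-1->s3; s4-0->s5; s4-1->s3; s5-0->s5; s5-1->s6; s6-0->s7; s6-1->s3; s7-0->s7; s7-1->s8; s8-0->s0; s8-1->s3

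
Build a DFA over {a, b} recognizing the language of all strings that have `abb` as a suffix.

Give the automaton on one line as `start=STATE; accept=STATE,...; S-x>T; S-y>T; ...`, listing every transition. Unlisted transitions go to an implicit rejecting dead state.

start=q0; accept=q3; q0-a>q1; q0-b>q0; q1-a>q1; q1-b>q2; q2-a>q1; q2-b>q3; q3-a>q1; q3-b>q0

Remember how much of `abb` the current input suffix matches. State q0 means no match yet; q1 means the last symbol is `a`; q2 means the last 2 symbols are `ab`; q3 means the last 3 symbols are `abb`. Only q3 accepts. On a mismatch, fall back to the longest proper suffix that is still a prefix of `abb`.
4 states suffice.
        a   b  
>  q0   q1  q0 
   q1   q1  q2 
   q2   q1  q3 
 * q3   q1  q0 
(> = start, * = accepting)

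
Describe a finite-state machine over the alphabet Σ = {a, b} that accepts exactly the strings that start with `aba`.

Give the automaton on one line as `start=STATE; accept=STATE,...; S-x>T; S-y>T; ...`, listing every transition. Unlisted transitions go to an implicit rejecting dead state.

Walk along `aba` while the input agrees: from s0 take `a` to s1, and so on. Any deviation drops to the rejecting sink s4. Once s3 is reached the prefix is confirmed and every continuation is accepted.
        a   b  
>  s0   s1  s4 
   s1   s4  s2 
   s2   s3  s4 
 * s3   s3  s3 
   s4   s4  s4 
(> = start, * = accepting)

start=s0; accept=s3; s0-a>s1; s0-b>s4; s1-a>s4; s1-b>s2; s2-a>s3; s2-b>s4; s3-a>s3; s3-b>s3; s4-a>s4; s4-b>s4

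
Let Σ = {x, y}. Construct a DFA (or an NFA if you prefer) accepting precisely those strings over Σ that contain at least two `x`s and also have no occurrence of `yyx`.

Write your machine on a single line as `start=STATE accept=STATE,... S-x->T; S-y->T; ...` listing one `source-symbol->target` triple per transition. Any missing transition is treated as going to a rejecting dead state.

Handle the two conditions separately and then intersect. The first has 4 states tracking the count of `x`s, saturating at 3; the second has 4 states tracking partial matches of the forbidden pattern `yyx`. A product state is a pair (one from each), accepting exactly when both do.
With 15 states:
          x    y  
>  q0     q1   q2 
   q1     q3   q4 
   q2     q1   q5 
 * q3     q6   q7 
   q4     q3   q8 
   q5     q9   q5 
 * q6     q6  q10 
 * q7     q6  q11 
   q8    q12   q8 
   q9    q12   q9 
 * q10    q6  q13 
 * q11   q14  q11 
   q12   q14  q12 
 * q13   q14  q13 
   q14   q14  q14 
(> = start, * = accepting)

start=q0; accept=q3,q6,q7,q10,q11,q13; q0-x->q1; q0-y->q2; q1-x->q3; q1-y->q4; q2-x->q1; q2-y->q5; q3-x->q6; q3-y->q7; q4-x->q3; q4-y->q8; q5-x->q9; q5-y->q5; q6-x->q6; q6-y->q10; q7-x->q6; q7-y->q11; q8-x->q12; q8-y->q8; q9-x->q12; q9-y->q9; q10-x->q6; q10-y->q13; q11-x->q14; q11-y->q11; q12-x->q14; q12-y->q12; q13-x->q14; q13-y->q13; q14-x->q14; q14-y->q14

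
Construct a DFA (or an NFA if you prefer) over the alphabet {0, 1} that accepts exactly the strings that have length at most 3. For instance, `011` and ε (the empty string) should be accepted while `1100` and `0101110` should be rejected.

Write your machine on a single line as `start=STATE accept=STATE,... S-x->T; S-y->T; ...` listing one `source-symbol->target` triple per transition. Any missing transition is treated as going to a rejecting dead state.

Count input length up to 4: every symbol moves from q0 toward q4, which means 'more than 3' and absorbs. Accept from {q0, q1, q2, q3}.
With 5 states:
        0   1  
>* q0   q1  q1 
 * q1   q2  q2 
 * q2   q3  q3 
 * q3   q4  q4 
   q4   q4  q4 
(> = start, * = accepting)

start=q0; accept=q0,q1,q2,q3; q0-0->q1; q0-1->q1; q1-0->q2; q1-1->q2; q2-0->q3; q2-1->q3; q3-0->q4; q3-1->q4; q4-0->q4; q4-1->q4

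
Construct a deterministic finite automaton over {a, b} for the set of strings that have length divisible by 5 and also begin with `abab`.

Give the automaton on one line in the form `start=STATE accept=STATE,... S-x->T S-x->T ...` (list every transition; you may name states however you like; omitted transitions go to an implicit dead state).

Build one automaton per condition and run them in lockstep. One (5 states) tracks the input length modulo 5; the other (6 states) tracks whether the input so far still matches the prefix `abab`. Each combined state is a pair, one component from each; accept when both components accept.
          a    b  
>  S0     S1   S2 
   S1     S3   S4 
   S2     S3   S3 
   S3     S5   S5 
   S4     S6   S5 
   S5     S7   S7 
   S6     S7   S8 
   S7     S9   S9 
   S8    S10  S10 
   S9     S2   S2 
 * S10   S11  S11 
   S11   S12  S12 
   S12   S13  S13 
   S13    S8   S8 
(> = start, * = accepting)

start=S0 accept=S10 S0-a->S1 S0-b->S2 S1-a->S3 S1-b->S4 S2-a->S3 S2-b->S3 S3-a->S5 S3-b->S5 S4-a->S6 S4-b->S5 S5-a->S7 S5-b->S7 S6-a->S7 S6-b->S8 S7-a->S9 S7-b->S9 S8-a->S10 S8-b->S10 S9-a->S2 S9-b->S2 S10-a->S11 S10-b->S11 S11-a->S12 S11-b->S12 S12-a->S13 S12-b->S13 S13-a->S8 S13-b->S8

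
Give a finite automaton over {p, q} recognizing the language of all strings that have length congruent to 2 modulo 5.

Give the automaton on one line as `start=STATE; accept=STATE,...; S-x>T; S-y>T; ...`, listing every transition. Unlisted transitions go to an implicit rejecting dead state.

start=A; accept=C; A-p>B; A-q>B; B-p>C; B-q>C; C-p>D; C-q>D; D-p>E; D-q>E; E-p>A; E-q>A

Count input length modulo 5: every symbol advances one step around the cycle A → B → C → D → E → A. Accept at C.
       p  q 
>  A   B  B 
   B   C  C 
 * C   D  D 
   D   E  E 
   E   A  A 
(> = start, * = accepting)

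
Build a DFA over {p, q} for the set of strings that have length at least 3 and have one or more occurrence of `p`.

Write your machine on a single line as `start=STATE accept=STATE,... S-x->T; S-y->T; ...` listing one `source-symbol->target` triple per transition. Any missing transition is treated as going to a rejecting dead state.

Handle the two conditions separately and then intersect. The first has 5 states tracking the input length, saturating at 4; the second has 3 states tracking the count of `p`s, saturating at 2. A product state is a pair (one from each), accepting exactly when both do. Equivalent product states are then merged.
With 6 states:
        p   q  
>  S0   S1  S2 
   S1   S3  S3 
   S2   S3  S4 
   S3   S5  S5 
   S4   S5  S4 
 * S5   S5  S5 
(> = start, * = accepting)

start=S0; accept=S5; S0-p->S1; S0-q->S2; S1-p->S3; S1-q->S3; S2-p->S3; S2-q->S4; S3-p->S5; S3-q->S5; S4-p->S5; S4-q->S4; S5-p->S5; S5-q->S5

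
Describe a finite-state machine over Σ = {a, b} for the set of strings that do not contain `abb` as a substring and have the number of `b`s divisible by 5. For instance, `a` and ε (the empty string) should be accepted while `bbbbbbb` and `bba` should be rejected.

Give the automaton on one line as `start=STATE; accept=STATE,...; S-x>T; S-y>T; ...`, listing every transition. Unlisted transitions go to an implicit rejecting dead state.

start=s0; accept=s0,s1,s15; s0-a>s1; s0-b>s2; s1-a>s1; s1-b>s3; s2-a>s4; s2-b>s5; s3-a>s4; s3-b>s6; s4-a>s4; s4-b>s7; s5-a>s8; s5-b>s9; s6-a>s6; s6-b>s6; s7-a>s8; s7-b>s6; s8-a>s8; s8-b>s10; s9-a>s11; s9-b>s12; s10-a>s11; s10-b>s6; s11-a>s11; s11-b>s13; s12-a>s14; s12-b>s0; s13-a>s14; s13-b>s6; s14-a>s14; s14-b>s15; s15-a>s1; s15-b>s6

Run two small machines in parallel and take their product. The first has 4 states tracking partial matches of the forbidden pattern `abb`; the second has 5 states tracking the count of `b`s modulo 5. A product state is a pair (one from each), accepting exactly when both do. After merging equivalent states the machine shrinks.
A 16-state machine:
          a    b  
>* s0     s1   s2 
 * s1     s1   s3 
   s2     s4   s5 
   s3     s4   s6 
   s4     s4   s7 
   s5     s8   s9 
   s6     s6   s6 
   s7     s8   s6 
   s8     s8  s10 
   s9    s11  s12 
   s10   s11   s6 
   s11   s11  s13 
   s12   s14   s0 
   s13   s14   s6 
   s14   s14  s15 
 * s15    s1   s6 
(> = start, * = accepting)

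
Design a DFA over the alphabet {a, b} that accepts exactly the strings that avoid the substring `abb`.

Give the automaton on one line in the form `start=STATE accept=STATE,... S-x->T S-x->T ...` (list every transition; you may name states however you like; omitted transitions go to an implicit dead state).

start=q0 accept=q0,q1,q2 q0-a->q1 q0-b->q0 q1-a->q1 q1-b->q2 q2-a->q1 q2-b->q3 q3-a->q3 q3-b->q3

This is the complement of 'contains `abb`'. Use the same substring-matching states — q0 through q3 holding how much of `abb` has just been matched — but flip the accepting set: everything except the trap q3 accepts.
With 4 states:
        a   b  
>* q0   q1  q0 
 * q1   q1  q2 
 * q2   q1  q3 
   q3   q3  q3 
(> = start, * = accepting)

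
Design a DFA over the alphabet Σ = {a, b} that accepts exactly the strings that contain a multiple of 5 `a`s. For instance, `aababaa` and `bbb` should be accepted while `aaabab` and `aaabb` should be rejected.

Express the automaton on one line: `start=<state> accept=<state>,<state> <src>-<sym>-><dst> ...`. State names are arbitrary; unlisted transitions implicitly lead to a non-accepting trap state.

Keep the running count of `a`s modulo 5: each `a` advances along the cycle s0 → s1 → s2 → s3 → s4 → s0 while other symbols loop. Accept at s0.
With 5 states:
        a   b  
>* s0   s1  s0 
   s1   s2  s1 
   s2   s3  s2 
   s3   s4  s3 
   s4   s0  s4 
(> = start, * = accepting)

start=s0 accept=s0 s0-a->s1 s0-b->s0 s1-a->s2 s1-b->s1 s2-a->s3 s2-b->s2 s3-a->s4 s3-b->s3 s4-a->s0 s4-b->s4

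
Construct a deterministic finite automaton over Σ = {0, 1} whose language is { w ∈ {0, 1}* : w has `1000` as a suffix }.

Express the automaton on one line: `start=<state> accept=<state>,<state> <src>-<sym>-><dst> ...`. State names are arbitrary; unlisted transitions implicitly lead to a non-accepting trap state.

start=s0 accept=s4 s0-0->s0 s0-1->s1 s1-0->s2 s1-1->s1 s2-0->s3 s2-1->s1 s3-0->s4 s3-1->s1 s4-0->s0 s4-1->s1

Let each state record the length of the longest suffix of the input read so far that is also a prefix of `1000`. s1 means the last symbol is `1`; s2 means the last 2 symbols are `10`; s3 means the last 3 symbols are `100`; s4 means the last 4 symbols are `1000`. Accept only at s4, where the string currently ends in `1000`.
5 states suffice.
        0   1  
>  s0   s0  s1 
   s1   s2  s1 
   s2   s3  s1 
   s3   s4  s1 
 * s4   s0  s1 
(> = start, * = accepting)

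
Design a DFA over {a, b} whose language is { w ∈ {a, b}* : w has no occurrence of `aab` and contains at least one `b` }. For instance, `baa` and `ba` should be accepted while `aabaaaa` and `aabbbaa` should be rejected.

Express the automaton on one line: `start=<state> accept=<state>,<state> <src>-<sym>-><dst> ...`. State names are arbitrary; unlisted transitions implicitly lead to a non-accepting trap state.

start=q0 accept=q2,q4,q5 q0-a->q1 q0-b->q2 q1-a->q3 q1-b->q2 q2-a->q4 q2-b->q2 q3-a->q3 q3-b->q3 q4-a->q5 q4-b->q2 q5-a->q5 q5-b->q3

Build one automaton per condition and run them in lockstep. One (4 states) tracks partial matches of the forbidden pattern `aab`; the other (3 states) tracks the count of `b`s, saturating at 2. Each combined state is a pair, one component from each; accept when both components accept. After merging equivalent states the machine shrinks.
6 states suffice.
        a   b  
>  q0   q1  q2 
   q1   q3  q2 
 * q2   q4  q2 
   q3   q3  q3 
 * q4   q5  q2 
 * q5   q5  q3 
(> = start, * = accepting)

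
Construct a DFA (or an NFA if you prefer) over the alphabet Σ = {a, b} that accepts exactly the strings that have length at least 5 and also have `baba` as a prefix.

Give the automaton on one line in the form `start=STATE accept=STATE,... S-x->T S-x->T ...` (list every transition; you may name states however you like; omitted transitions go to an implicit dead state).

Build one automaton per condition and run them in lockstep. One (7 states) tracks the input length, saturating at 6; the other (6 states) tracks whether the input so far still matches the prefix `baba`. Each combined state is a pair, one component from each; accept when both components accept.
With 13 states:
          a    b  
>  S0     S1   S2 
   S1     S3   S3 
   S2     S4   S3 
   S3     S5   S5 
   S4     S5   S6 
   S5     S7   S7 
   S6     S8   S7 
   S7     S9   S9 
   S8    S10  S10 
   S9    S11  S11 
 * S10   S12  S12 
   S11   S11  S11 
 * S12   S12  S12 
(> = start, * = accepting)

start=S0 accept=S10,S12 S0-a->S1 S0-b->S2 S1-a->S3 S1-b->S3 S2-a->S4 S2-b->S3 S3-a->S5 S3-b->S5 S4-a->S5 S4-b->S6 S5-a->S7 S5-b->S7 S6-a->S8 S6-b->S7 S7-a->S9 S7-b->S9 S8-a->S10 S8-b->S10 S9-a->S11 S9-b->S11 S10-a->S12 S10-b->S12 S11-a->S11 S11-b->S11 S12-a->S12 S12-b->S12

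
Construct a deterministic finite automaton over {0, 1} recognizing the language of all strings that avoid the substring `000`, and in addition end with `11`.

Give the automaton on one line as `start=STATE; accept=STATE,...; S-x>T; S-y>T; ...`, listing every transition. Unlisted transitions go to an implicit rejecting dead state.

Build one automaton per condition and run them in lockstep. The first has 4 states tracking partial matches of the forbidden pattern `000`; the second has 3 states tracking how much of the suffix `11` has currently been matched. A product state is a pair (one from each), accepting exactly when both do. Minimizing collapses redundant product states.
        0   1  
>  q0   q1  q2 
   q1   q3  q2 
   q2   q1  q4 
   q3   q5  q2 
 * q4   q1  q4 
   q5   q5  q5 
(> = start, * = accepting)

start=q0; accept=q4; q0-0>q1; q0-1>q2; q1-0>q3; q1-1>q2; q2-0>q1; q2-1>q4; q3-0>q5; q3-1>q2; q4-0>q1; q4-1>q4; q5-0>q5; q5-1>q5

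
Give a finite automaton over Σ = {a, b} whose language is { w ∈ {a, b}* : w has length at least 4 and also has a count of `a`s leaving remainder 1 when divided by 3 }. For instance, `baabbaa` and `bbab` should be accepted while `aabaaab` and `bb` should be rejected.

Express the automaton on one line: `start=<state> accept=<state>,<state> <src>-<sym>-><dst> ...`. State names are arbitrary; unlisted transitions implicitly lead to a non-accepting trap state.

Build one automaton per condition and run them in lockstep. The first has 6 states tracking the input length, saturating at 5; the second has 3 states tracking the count of `a`s modulo 3. A product state is a pair (one from each), accepting exactly when both do. Equivalent product states are then merged.
9 states suffice.
        a   b  
>  q0   q1  q2 
   q1   q3  q4 
   q2   q4  q5 
   q3   q6  q3 
   q4   q3  q7 
   q5   q7  q6 
   q6   q8  q6 
   q7   q3  q8 
 * q8   q3  q8 
(> = start, * = accepting)

start=q0 accept=q8 q0-a->q1 q0-b->q2 q1-a->q3 q1-b->q4 q2-a->q4 q2-b->q5 q3-a->q6 q3-b->q3 q4-a->q3 q4-b->q7 q5-a->q7 q5-b->q6 q6-a->q8 q6-b->q6 q7-a->q3 q7-b->q8 q8-a->q3 q8-b->q8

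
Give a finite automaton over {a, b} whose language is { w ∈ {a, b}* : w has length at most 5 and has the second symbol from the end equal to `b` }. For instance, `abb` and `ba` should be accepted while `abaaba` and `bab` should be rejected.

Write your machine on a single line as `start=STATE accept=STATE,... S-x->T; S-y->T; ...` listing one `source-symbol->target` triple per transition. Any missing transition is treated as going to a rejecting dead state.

start=S0; accept=S5,S6,S9,S10,S13,S14; S0-a->S1; S0-b->S2; S1-a->S3; S1-b->S4; S2-a->S5; S2-b->S6; S3-a->S7; S3-b->S8; S4-a->S9; S4-b->S10; S5-a->S7; S5-b->S8; S6-a->S9; S6-b->S10; S7-a->S11; S7-b->S12; S8-a->S13; S8-b->S14; S9-a->S11; S9-b->S12; S10-a->S13; S10-b->S14; S11-a->S11; S11-b->S11; S12-a->S13; S12-b->S13; S13-a->S11; S13-b->S11; S14-a->S13; S14-b->S13

Handle the two conditions separately and then intersect. The first has 7 states tracking the input length, saturating at 6; the second has 7 states tracking the last 2 symbols read. A product state is a pair (one from each), accepting exactly when both do. Equivalent product states are then merged.
15 states suffice.
          a    b  
>  S0     S1   S2 
   S1     S3   S4 
   S2     S5   S6 
   S3     S7   S8 
   S4     S9  S10 
 * S5     S7   S8 
 * S6     S9  S10 
   S7    S11  S12 
   S8    S13  S14 
 * S9    S11  S12 
 * S10   S13  S14 
   S11   S11  S11 
   S12   S13  S13 
 * S13   S11  S11 
 * S14   S13  S13 
(> = start, * = accepting)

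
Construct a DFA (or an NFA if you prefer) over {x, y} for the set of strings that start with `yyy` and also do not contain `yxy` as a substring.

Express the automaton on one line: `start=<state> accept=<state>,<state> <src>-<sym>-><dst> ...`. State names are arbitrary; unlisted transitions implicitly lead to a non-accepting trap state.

Handle the two conditions separately and then intersect. One (5 states) tracks whether the input so far still matches the prefix `yyy`; the other (4 states) tracks partial matches of the forbidden pattern `yxy`. Each combined state is a pair, one component from each; accept when both components accept. After merging equivalent states the machine shrinks.
7 states suffice.
       x  y 
>  A   B  C 
   B   B  B 
   C   B  D 
   D   B  E 
 * E   F  E 
 * F   G  B 
 * G   G  E 
(> = start, * = accepting)

start=A accept=E,F,G A-x->B A-y->C B-x->B B-y->B C-x->B C-y->D D-x->B D-y->E E-x->F E-y->E F-x->G F-y->B G-x->G G-y->E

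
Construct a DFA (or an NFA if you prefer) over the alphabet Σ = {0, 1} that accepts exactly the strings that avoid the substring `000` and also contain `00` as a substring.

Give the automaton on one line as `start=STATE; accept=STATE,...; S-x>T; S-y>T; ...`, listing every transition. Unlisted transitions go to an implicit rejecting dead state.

start=q0; accept=q2,q4,q5; q0-0>q1; q0-1>q0; q1-0>q2; q1-1>q0; q2-0>q3; q2-1>q4; q3-0>q3; q3-1>q3; q4-0>q5; q4-1>q4; q5-0>q2; q5-1>q4

Handle the two conditions separately and then intersect. One (4 states) tracks partial matches of the forbidden pattern `000`; the other (3 states) tracks whether and how much of `00` has been seen. Each combined state is a pair, one component from each; accept when both components accept.
6 states suffice.
        0   1  
>  q0   q1  q0 
   q1   q2  q0 
 * q2   q3  q4 
   q3   q3  q3 
 * q4   q5  q4 
 * q5   q2  q4 
(> = start, * = accepting)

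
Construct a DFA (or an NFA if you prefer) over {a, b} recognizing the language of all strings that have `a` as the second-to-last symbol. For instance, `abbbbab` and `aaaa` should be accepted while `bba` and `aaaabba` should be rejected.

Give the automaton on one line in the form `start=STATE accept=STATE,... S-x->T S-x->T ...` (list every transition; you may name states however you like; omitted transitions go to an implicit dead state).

Because acceptance depends on a position counted from the end, the machine has to buffer the most recent 2 symbols. Make each state the string of the last up-to-2 symbols read; on input `x` shift the window left and append `x`. Accept when the buffered window has length 2 and begins with `a`.
        a   b  
>  S0   S1  S2 
   S1   S3  S4 
   S2   S5  S6 
 * S3   S3  S4 
 * S4   S5  S6 
   S5   S3  S4 
   S6   S5  S6 
(> = start, * = accepting)

start=S0 accept=S3,S4 S0-a->S1 S0-b->S2 S1-a->S3 S1-b->S4 S2-a->S5 S2-b->S6 S3-a->S3 S3-b->S4 S4-a->S5 S4-b->S6 S5-a->S3 S5-b->S4 S6-a->S5 S6-b->S6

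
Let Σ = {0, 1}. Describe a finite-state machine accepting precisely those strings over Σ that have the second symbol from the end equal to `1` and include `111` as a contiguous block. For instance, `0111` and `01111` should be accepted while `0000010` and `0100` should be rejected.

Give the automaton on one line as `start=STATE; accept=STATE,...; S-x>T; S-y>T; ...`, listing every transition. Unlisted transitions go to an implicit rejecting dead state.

Handle the two conditions separately and then intersect. The first has 7 states tracking the last 2 symbols read; the second has 4 states tracking whether and how much of `111` has been seen. A product state is a pair (one from each), accepting exactly when both do. Equivalent product states are then merged.
A 7-state machine:
        0   1  
>  S0   S0  S1 
   S1   S0  S2 
   S2   S0  S3 
 * S3   S4  S3 
 * S4   S5  S6 
   S5   S5  S6 
   S6   S4  S3 
(> = start, * = accepting)

start=S0; accept=S3,S4; S0-0>S0; S0-1>S1; S1-0>S0; S1-1>S2; S2-0>S0; S2-1>S3; S3-0>S4; S3-1>S3; S4-0>S5; S4-1>S6; S5-0>S5; S5-1>S6; S6-0>S4; S6-1>S3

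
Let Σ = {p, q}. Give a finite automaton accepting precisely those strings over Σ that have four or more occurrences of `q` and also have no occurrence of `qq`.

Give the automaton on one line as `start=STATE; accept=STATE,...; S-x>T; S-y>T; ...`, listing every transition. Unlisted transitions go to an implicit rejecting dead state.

Build one automaton per condition and run them in lockstep. One (6 states) tracks the count of `q`s, saturating at 5; the other (3 states) tracks partial matches of the forbidden pattern `qq`. Each combined state is a pair, one component from each; accept when both components accept.
          p    q  
>  S0     S0   S1 
   S1     S2   S3 
   S2     S2   S4 
   S3     S3   S5 
   S4     S6   S5 
   S5     S5   S7 
   S6     S6   S8 
   S7     S7   S9 
   S8    S10   S7 
   S9     S9   S9 
   S10   S10  S11 
 * S11   S12   S9 
 * S12   S12  S13 
 * S13   S14   S9 
 * S14   S14  S13 
(> = start, * = accepting)

start=S0; accept=S11,S12,S13,S14; S0-p>S0; S0-q>S1; S1-p>S2; S1-q>S3; S2-p>S2; S2-q>S4; S3-p>S3; S3-q>S5; S4-p>S6; S4-q>S5; S5-p>S5; S5-q>S7; S6-p>S6; S6-q>S8; S7-p>S7; S7-q>S9; S8-p>S10; S8-q>S7; S9-p>S9; S9-q>S9; S10-p>S10; S10-q>S11; S11-p>S12; S11-q>S9; S12-p>S12; S12-q>S13; S13-p>S14; S13-q>S9; S14-p>S14; S14-q>S13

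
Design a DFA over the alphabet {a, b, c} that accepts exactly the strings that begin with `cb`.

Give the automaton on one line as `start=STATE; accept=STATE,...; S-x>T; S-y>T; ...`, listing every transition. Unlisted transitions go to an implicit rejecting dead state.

Check the first 2 symbols one by one: S0 through S1 record how many have matched `cb` so far; any wrong symbol goes to the dead state S3. After all 2 match we enter the accepting sink S2.
With 4 states:
        a   b   c  
>  S0   S3  S3  S1 
   S1   S3  S2  S3 
 * S2   S2  S2  S2 
   S3   S3  S3  S3 
(> = start, * = accepting)

start=S0; accept=S2; S0-a>S3; S0-b>S3; S0-c>S1; S1-a>S3; S1-b>S2; S1-c>S3; S2-a>S2; S2-b>S2; S2-c>S2; S3-a>S3; S3-b>S3; S3-c>S3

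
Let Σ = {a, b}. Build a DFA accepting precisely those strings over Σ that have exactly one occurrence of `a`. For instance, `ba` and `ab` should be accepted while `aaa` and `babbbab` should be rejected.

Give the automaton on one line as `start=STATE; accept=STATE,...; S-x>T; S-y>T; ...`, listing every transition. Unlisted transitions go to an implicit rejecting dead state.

Count `a`s, saturating at 2: state q0 means no `a` yet, q1 means one `a` seen, q2 means more than one. Each `a` increments (capped at q2); other symbols loop. Accept from {q1}.
A 3-state machine:
        a   b  
>  q0   q1  q0 
 * q1   q2  q1 
   q2   q2  q2 
(> = start, * = accepting)

start=q0; accept=q1; q0-a>q1; q0-b>q0; q1-a>q2; q1-b>q1; q2-a>q2; q2-b>q2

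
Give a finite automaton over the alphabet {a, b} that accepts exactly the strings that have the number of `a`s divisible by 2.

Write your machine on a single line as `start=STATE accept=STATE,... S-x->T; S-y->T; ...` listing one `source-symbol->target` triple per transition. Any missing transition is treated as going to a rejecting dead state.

start=q0; accept=q0; q0-a->q1; q0-b->q0; q1-a->q0; q1-b->q1

Keep the running count of `a`s modulo 2: each `a` advances along the cycle q0 → q1 → q0 while other symbols loop. Accept at q0.
        a   b  
>* q0   q1  q0 
   q1   q0  q1 
(> = start, * = accepting)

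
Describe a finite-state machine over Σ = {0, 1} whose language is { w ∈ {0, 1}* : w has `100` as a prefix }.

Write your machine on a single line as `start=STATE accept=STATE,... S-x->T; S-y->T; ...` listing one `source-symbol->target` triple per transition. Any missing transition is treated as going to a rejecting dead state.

Walk along `100` while the input agrees: from S0 take `1` to S1, and so on. Any deviation drops to the rejecting sink S4. Once S3 is reached the prefix is confirmed and every continuation is accepted.
5 states suffice.
        0   1  
>  S0   S4  S1 
   S1   S2  S4 
   S2   S3  S4 
 * S3   S3  S3 
   S4   S4  S4 
(> = start, * = accepting)

start=S0; accept=S3; S0-0->S4; S0-1->S1; S1-0->S2; S1-1->S4; S2-0->S3; S2-1->S4; S3-0->S3; S3-1->S3; S4-0->S4; S4-1->S4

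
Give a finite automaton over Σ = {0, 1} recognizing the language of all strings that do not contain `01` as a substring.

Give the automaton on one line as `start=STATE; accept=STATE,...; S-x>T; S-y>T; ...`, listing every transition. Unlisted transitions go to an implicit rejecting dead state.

start=q0; accept=q0,q1; q0-0>q1; q0-1>q0; q1-0>q1; q1-1>q2; q2-0>q2; q2-1>q2

Track partial matches of the forbidden pattern `01`. State q2 is a dead state reached once `01` has occurred; every other state accepts. q0 means no part of `01` is currently matched.
3 states suffice.
        0   1  
>* q0   q1  q0 
 * q1   q1  q2 
   q2   q2  q2 
(> = start, * = accepting)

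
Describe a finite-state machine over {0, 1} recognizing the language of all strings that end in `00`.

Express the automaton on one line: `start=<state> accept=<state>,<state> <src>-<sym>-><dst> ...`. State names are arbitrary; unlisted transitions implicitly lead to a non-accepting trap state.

start=A accept=C A-0->B A-1->A B-0->C B-1->A C-0->C C-1->A

Let each state record the length of the longest suffix of the input read so far that is also a prefix of `00`. B means the last symbol is `0`; C means the last 2 symbols are `00`. Accept only at C, where the string currently ends in `00`.
       0  1 
>  A   B  A 
   B   C  A 
 * C   C  A 
(> = start, * = accepting)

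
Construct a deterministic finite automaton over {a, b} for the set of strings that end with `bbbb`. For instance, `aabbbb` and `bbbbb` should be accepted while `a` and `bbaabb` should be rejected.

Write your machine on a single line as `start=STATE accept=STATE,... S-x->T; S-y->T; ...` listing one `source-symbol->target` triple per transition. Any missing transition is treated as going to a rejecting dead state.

Let each state record the length of the longest suffix of the input read so far that is also a prefix of `bbbb`. q1 means the last symbol is `b`; q2 means the last 2 symbols are `bb`; q3 means the last 3 symbols are `bbb`; q4 means the last 4 symbols are `bbbb`. Accept only at q4, where the string currently ends in `bbbb`.
        a   b  
>  q0   q0  q1 
   q1   q0  q2 
   q2   q0  q3 
   q3   q0  q4 
 * q4   q0  q4 
(> = start, * = accepting)

start=q0; accept=q4; q0-a->q0; q0-b->q1; q1-a->q0; q1-b->q2; q2-a->q0; q2-b->q3; q3-a->q0; q3-b->q4; q4-a->q0; q4-b->q4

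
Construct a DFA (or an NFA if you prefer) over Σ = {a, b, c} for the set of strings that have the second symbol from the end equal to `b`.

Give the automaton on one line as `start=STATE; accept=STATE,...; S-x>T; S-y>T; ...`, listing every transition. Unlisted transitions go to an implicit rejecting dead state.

start=q0; accept=q7,q8,q9; q0-a>q1; q0-b>q2; q0-c>q3; q1-a>q4; q1-b>q5; q1-c>q6; q2-a>q7; q2-b>q8; q2-c>q9; q3-a>q10; q3-b>q11; q3-c>q12; q4-a>q4; q4-b>q5; q4-c>q6; q5-a>q7; q5-b>q8; q5-c>q9; q6-a>q10; q6-b>q11; q6-c>q12; q7-a>q4; q7-b>q5; q7-c>q6; q8-a>q7; q8-b>q8; q8-c>q9; q9-a>q10; q9-b>q11; q9-c>q12; q10-a>q4; q10-b>q5; q10-c>q6; q11-a>q7; q11-b>q8; q11-c>q9; q12-a>q10; q12-b>q11; q12-c>q12

A DFA must remember the last 2 symbols (since which symbol is second-to-last isn't known until the input ends). Use one state per possible window of the last ≤2 symbols; accept from those whose window starts with `b`.
A 13-state machine:
          a    b    c  
>  q0     q1   q2   q3 
   q1     q4   q5   q6 
   q2     q7   q8   q9 
   q3    q10  q11  q12 
   q4     q4   q5   q6 
   q5     q7   q8   q9 
   q6    q10  q11  q12 
 * q7     q4   q5   q6 
 * q8     q7   q8   q9 
 * q9    q10  q11  q12 
   q10    q4   q5   q6 
   q11    q7   q8   q9 
   q12   q10  q11  q12 
(> = start, * = accepting)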